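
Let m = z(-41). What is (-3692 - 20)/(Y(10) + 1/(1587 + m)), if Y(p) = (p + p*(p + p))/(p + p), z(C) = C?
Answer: -2869376/8117 ≈ -353.50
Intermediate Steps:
m = -41
Y(p) = (p + 2*p²)/(2*p) (Y(p) = (p + p*(2*p))/((2*p)) = (p + 2*p²)*(1/(2*p)) = (p + 2*p²)/(2*p))
(-3692 - 20)/(Y(10) + 1/(1587 + m)) = (-3692 - 20)/((½ + 10) + 1/(1587 - 41)) = -3712/(21/2 + 1/1546) = -3712/8117/773 = -3712*773/8117 = -2869376/8117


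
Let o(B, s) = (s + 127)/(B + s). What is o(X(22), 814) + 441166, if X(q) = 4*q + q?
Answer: 407638325/924 ≈ 4.4117e+5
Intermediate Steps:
X(q) = 5*q
o(B, s) = (127 + s)/(B + s)
o(X(22), 814) + 441166 = (127 + 814)/(5*22 + 814) + 441166 = 941/(110 + 814) + 441166 = 941/924 + 441166 = 407638325/924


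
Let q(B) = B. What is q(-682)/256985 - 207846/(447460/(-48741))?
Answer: 260341756020599/11499050810 ≈ 22640.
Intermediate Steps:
q(-682)/256985 - 207846/(447460/(-48741)) = -682/256985 - 207846/(447460/(-48741)) = -682*1/256985 - 207846/(447460*(-1/48741)) = -682/256985 - 207846/(-447460/48741) = -682/256985 - 207846*(-48741/447460) = -682/256985 + 5065310943/223730 = 260341756020599/11499050810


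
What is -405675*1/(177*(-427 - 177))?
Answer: 135225/35636 ≈ 3.7946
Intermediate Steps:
-405675*1/(177*(-427 - 177)) = -405675/((-604*177)) = -405675/(-106908) = -405675*(-1/106908) = 135225/35636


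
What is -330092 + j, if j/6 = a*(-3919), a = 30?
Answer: -1035512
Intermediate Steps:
j = -705420 (j = 6*(30*(-3919)) = 6*(-117570) = -705420)
-330092 + j = -330092 - 705420 = -1035512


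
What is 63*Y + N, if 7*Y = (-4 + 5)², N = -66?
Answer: -57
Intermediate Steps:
Y = ⅐ (Y = (-4 + 5)²/7 = (⅐)*1² = (⅐)*1 = ⅐ ≈ 0.14286)
63*Y + N = 63*(⅐) - 66 = 9 - 66 = -57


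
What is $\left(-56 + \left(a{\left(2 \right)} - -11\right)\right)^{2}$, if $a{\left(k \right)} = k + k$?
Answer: $1681$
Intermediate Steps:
$a{\left(k \right)} = 2 k$
$\left(-56 + \left(a{\left(2 \right)} - -11\right)\right)^{2} = \left(-56 + \left(2 \cdot 2 - -11\right)\right)^{2} = \left(-56 + \left(4 + 11\right)\right)^{2} = \left(-56 + 15\right)^{2} = \left(-41\right)^{2} = 1681$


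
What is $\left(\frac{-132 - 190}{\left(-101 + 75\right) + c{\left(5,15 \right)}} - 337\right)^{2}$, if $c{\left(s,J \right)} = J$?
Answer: $\frac{11458225}{121} \approx 94696.0$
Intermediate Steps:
$\left(\frac{-132 - 190}{\left(-101 + 75\right) + c{\left(5,15 \right)}} - 337\right)^{2} = \left(\frac{-132 - 190}{\left(-101 + 75\right) + 15} - 337\right)^{2} = \left(- \frac{322}{-26 + 15} - 337\right)^{2} = \left(- \frac{322}{-11} - 337\right)^{2} = \left(\left(-322\right) \left(- \frac{1}{11}\right) - 337\right)^{2} = \left(\frac{322}{11} - 337\right)^{2} = \left(- \frac{3385}{11}\right)^{2} = \frac{11458225}{121}$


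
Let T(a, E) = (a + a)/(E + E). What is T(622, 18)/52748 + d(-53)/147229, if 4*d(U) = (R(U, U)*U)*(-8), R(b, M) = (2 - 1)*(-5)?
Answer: -205819741/69894317628 ≈ -0.0029447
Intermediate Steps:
R(b, M) = -5 (R(b, M) = 1*(-5) = -5)
d(U) = 10*U (d(U) = (-5*U*(-8))/4 = (40*U)/4 = 10*U)
T(a, E) = a/E (T(a, E) = (2*a)/((2*E)) = (2*a)*(1/(2*E)) = a/E)
T(622, 18)/52748 + d(-53)/147229 = (622/18)/52748 + (10*(-53))/147229 = (622*(1/18))*(1/52748) - 530*1/147229 = (311/9)*(1/52748) - 530/147229 = 311/474732 - 530/147229 = -205819741/69894317628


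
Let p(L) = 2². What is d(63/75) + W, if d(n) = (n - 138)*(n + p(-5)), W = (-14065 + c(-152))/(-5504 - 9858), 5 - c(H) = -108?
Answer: -3182556029/4800625 ≈ -662.95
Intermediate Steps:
c(H) = 113 (c(H) = 5 - 1*(-108) = 5 + 108 = 113)
p(L) = 4
W = 6976/7681 (W = (-14065 + 113)/(-5504 - 9858) = -13952/(-15362) = -13952*(-1/15362) = 6976/7681 ≈ 0.90821)
d(n) = (-138 + n)*(4 + n) (d(n) = (n - 138)*(n + 4) = (-138 + n)*(4 + n))
d(63/75) + W = (-552 + (63/75)² - 8442/75) + 6976/7681 = (-552 + (63*(1/75))² - 8442/75) + 6976/7681 = (-552 + (21/25)² - 134*21/25) + 6976/7681 = (-552 + 441/625 - 2814/25) + 6976/7681 = -414909/625 + 6976/7681 = -3182556029/4800625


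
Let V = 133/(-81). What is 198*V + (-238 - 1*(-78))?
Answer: -4366/9 ≈ -485.11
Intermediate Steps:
V = -133/81 (V = 133*(-1/81) = -133/81 ≈ -1.6420)
198*V + (-238 - 1*(-78)) = 198*(-133/81) + (-238 - 1*(-78)) = -2926/9 + (-238 + 78) = -2926/9 - 160 = -4366/9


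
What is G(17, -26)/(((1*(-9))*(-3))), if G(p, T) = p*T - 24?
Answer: -466/27 ≈ -17.259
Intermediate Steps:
G(p, T) = -24 + T*p (G(p, T) = T*p - 24 = -24 + T*p)
G(17, -26)/(((1*(-9))*(-3))) = (-24 - 26*17)/(((1*(-9))*(-3))) = (-24 - 442)/((-9*(-3))) = -466/27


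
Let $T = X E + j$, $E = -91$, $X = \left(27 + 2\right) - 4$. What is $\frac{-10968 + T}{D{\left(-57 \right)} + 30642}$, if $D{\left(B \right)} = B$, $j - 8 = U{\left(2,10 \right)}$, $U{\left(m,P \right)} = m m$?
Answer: $- \frac{13231}{30585} \approx -0.4326$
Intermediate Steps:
$U{\left(m,P \right)} = m^{2}$
$X = 25$ ($X = 29 - 4 = 25$)
$j = 12$ ($j = 8 + 2^{2} = 8 + 4 = 12$)
$T = -2263$ ($T = 25 \left(-91\right) + 12 = -2275 + 12 = -2263$)
$\frac{-10968 + T}{D{\left(-57 \right)} + 30642} = \frac{-10968 - 2263}{-57 + 30642} = - \frac{13231}{30585}$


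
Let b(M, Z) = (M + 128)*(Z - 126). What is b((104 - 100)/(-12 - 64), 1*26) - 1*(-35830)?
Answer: 437670/19 ≈ 23035.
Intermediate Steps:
b(M, Z) = (-126 + Z)*(128 + M) (b(M, Z) = (128 + M)*(-126 + Z) = (-126 + Z)*(128 + M))
b((104 - 100)/(-12 - 64), 1*26) - 1*(-35830) = (-16128 - 126*(104 - 100)/(-12 - 64) + 128*(1*26) + ((104 - 100)/(-12 - 64))*(1*26)) - 1*(-35830) = (-16128 - 504/(-76) + 128*26 + (4/(-76))*26) + 35830 = (-16128 - 504*(-1)/76 + 3328 + (4*(-1/76))*26) + 35830 = (-16128 - 126*(-1/19) + 3328 - 1/19*26) + 35830 = (-16128 + 126/19 + 3328 - 26/19) + 35830 = -243100/19 + 35830 = 437670/19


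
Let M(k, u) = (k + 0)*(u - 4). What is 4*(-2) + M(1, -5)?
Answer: -17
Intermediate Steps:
M(k, u) = k*(-4 + u)
4*(-2) + M(1, -5) = 4*(-2) + 1*(-4 - 5) = -8 + 1*(-9) = -8 - 9 = -17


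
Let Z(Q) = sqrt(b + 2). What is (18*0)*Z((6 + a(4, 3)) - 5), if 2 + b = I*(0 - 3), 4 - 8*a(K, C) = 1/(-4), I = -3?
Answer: 0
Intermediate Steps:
a(K, C) = 17/32 (a(K, C) = 1/2 - 1/8/(-4) = 1/2 - 1/8*(-1/4) = 1/2 + 1/32 = 17/32)
b = 7 (b = -2 - 3*(0 - 3) = -2 - 3*(-3) = -2 + 9 = 7)
Z(Q) = 3 (Z(Q) = sqrt(7 + 2) = sqrt(9) = 3)
(18*0)*Z((6 + a(4, 3)) - 5) = (18*0)*3 = 0*3 = 0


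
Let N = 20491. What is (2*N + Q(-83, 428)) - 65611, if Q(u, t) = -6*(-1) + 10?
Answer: -24613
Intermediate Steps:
Q(u, t) = 16 (Q(u, t) = 6 + 10 = 16)
(2*N + Q(-83, 428)) - 65611 = (2*20491 + 16) - 65611 = (40982 + 16) - 65611 = 40998 - 65611 = -24613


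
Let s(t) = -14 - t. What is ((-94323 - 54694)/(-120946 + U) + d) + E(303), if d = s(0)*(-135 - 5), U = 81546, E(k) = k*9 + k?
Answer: 196755017/39400 ≈ 4993.8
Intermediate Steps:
E(k) = 10*k (E(k) = 9*k + k = 10*k)
d = 1960 (d = (-14 - 1*0)*(-135 - 5) = (-14 + 0)*(-140) = -14*(-140) = 1960)
((-94323 - 54694)/(-120946 + U) + d) + E(303) = ((-94323 - 54694)/(-120946 + 81546) + 1960) + 10*303 = (-149017/(-39400) + 1960) + 3030 = (-149017*(-1/39400) + 1960) + 3030 = (149017/39400 + 1960) + 3030 = 77373017/39400 + 3030 = 196755017/39400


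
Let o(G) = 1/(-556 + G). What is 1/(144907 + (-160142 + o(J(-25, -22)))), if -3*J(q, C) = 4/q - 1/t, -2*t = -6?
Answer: -125063/1905335030 ≈ -6.5638e-5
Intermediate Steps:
t = 3 (t = -½*(-6) = 3)
J(q, C) = ⅑ - 4/(3*q) (J(q, C) = -(4/q - 1/3)/3 = -(4/q - 1*⅓)/3 = -(4/q - ⅓)/3 = -(-⅓ + 4/q)/3 = ⅑ - 4/(3*q))
1/(144907 + (-160142 + o(J(-25, -22)))) = 1/(144907 + (-160142 + 1/(-556 + (⅑)*(-12 - 25)/(-25)))) = 1/(144907 + (-160142 + 1/(-556 + (⅑)*(-1/25)*(-37)))) = 1/(144907 + (-160142 + 1/(-556 + 37/225))) = 1/(144907 + (-160142 + 1/(-125063/225))) = 1/(144907 + (-160142 - 225/125063)) = 1/(144907 - 20027839171/125063) = 1/(-1905335030/125063) = -125063/1905335030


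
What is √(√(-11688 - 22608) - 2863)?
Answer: √(-2863 + 2*I*√8574) ≈ 1.7296 + 53.535*I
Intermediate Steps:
√(√(-11688 - 22608) - 2863) = √(√(-34296) - 2863) = √(2*I*√8574 - 2863) = √(-2863 + 2*I*√8574)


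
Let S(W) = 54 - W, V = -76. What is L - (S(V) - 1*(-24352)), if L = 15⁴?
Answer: 26143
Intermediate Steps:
L = 50625
L - (S(V) - 1*(-24352)) = 50625 - ((54 - 1*(-76)) - 1*(-24352)) = 50625 - ((54 + 76) + 24352) = 50625 - (130 + 24352) = 50625 - 1*24482 = 50625 - 24482 = 26143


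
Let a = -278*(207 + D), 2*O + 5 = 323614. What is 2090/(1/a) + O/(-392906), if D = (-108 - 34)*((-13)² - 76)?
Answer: 5934985774308151/785812 ≈ 7.5527e+9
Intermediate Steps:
O = 323609/2 (O = -5/2 + (½)*323614 = -5/2 + 161807 = 323609/2 ≈ 1.6180e+5)
D = -13206 (D = -142*(169 - 76) = -142*93 = -13206)
a = 3613722 (a = -278*(207 - 13206) = -278*(-12999) = 3613722)
2090/(1/a) + O/(-392906) = 2090/(1/3613722) + (323609/2)/(-392906) = 2090/(1/3613722) + (323609/2)*(-1/392906) = 2090*3613722 - 323609/785812 = 7552678980 - 323609/785812 = 5934985774308151/785812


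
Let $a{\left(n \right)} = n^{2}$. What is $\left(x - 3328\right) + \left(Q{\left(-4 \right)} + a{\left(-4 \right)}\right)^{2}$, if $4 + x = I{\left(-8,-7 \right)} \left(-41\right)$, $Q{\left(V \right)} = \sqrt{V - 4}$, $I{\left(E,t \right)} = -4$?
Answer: $-2920 + 64 i \sqrt{2} \approx -2920.0 + 90.51 i$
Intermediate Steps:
$Q{\left(V \right)} = \sqrt{-4 + V}$
$x = 160$ ($x = -4 - -164 = -4 + 164 = 160$)
$\left(x - 3328\right) + \left(Q{\left(-4 \right)} + a{\left(-4 \right)}\right)^{2} = \left(160 - 3328\right) + \left(\sqrt{-4 - 4} + \left(-4\right)^{2}\right)^{2} = -3168 + \left(\sqrt{-8} + 16\right)^{2} = -3168 + \left(2 i \sqrt{2} + 16\right)^{2} = -3168 + \left(16 + 2 i \sqrt{2}\right)^{2}$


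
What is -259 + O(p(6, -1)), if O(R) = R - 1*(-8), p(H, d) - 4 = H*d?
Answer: -253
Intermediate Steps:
p(H, d) = 4 + H*d
O(R) = 8 + R (O(R) = R + 8 = 8 + R)
-259 + O(p(6, -1)) = -259 + (8 + (4 + 6*(-1))) = -259 + (8 + (4 - 6)) = -259 + (8 - 2) = -259 + 6 = -253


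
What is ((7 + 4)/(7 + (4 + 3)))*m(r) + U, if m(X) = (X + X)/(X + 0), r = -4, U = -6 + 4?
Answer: -3/7 ≈ -0.42857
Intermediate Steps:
U = -2
m(X) = 2 (m(X) = (2*X)/X = 2)
((7 + 4)/(7 + (4 + 3)))*m(r) + U = ((7 + 4)/(7 + (4 + 3)))*2 - 2 = (11/(7 + 7))*2 - 2 = (11/14)*2 - 2 = 11/7 - 2 = -3/7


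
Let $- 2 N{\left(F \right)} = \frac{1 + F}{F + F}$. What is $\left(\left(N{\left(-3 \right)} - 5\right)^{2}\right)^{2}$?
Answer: $\frac{923521}{1296} \approx 712.59$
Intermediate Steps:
$N{\left(F \right)} = - \frac{1 + F}{4 F}$ ($N{\left(F \right)} = - \frac{\left(1 + F\right) \frac{1}{F + F}}{2} = - \frac{\left(1 + F\right) \frac{1}{2 F}}{2} = - \frac{\frac{1}{2} \frac{1}{F} \left(1 + F\right)}{2} = - \frac{1 + F}{4 F}$)
$\left(\left(N{\left(-3 \right)} - 5\right)^{2}\right)^{2} = \left(\left(\frac{-1 - -3}{4 \left(-3\right)} - 5\right)^{2}\right)^{2} = \left(\left(\frac{1}{4} \left(- \frac{1}{3}\right) \left(-1 + 3\right) - 5\right)^{2}\right)^{2} = \left(\left(\frac{1}{4} \left(- \frac{1}{3}\right) 2 - 5\right)^{2}\right)^{2} = \left(\left(- \frac{1}{6} - 5\right)^{2}\right)^{2} = \left(\left(- \frac{31}{6}\right)^{2}\right)^{2} = \left(\frac{961}{36}\right)^{2} = \frac{923521}{1296}$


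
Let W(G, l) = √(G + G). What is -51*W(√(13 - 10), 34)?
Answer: -51*√2*3^(¼) ≈ -94.922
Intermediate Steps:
W(G, l) = √2*√G (W(G, l) = √(2*G) = √2*√G)
-51*W(√(13 - 10), 34) = -51*√2*√(√(13 - 10)) = -51*√2*√(√3) = -51*√2*3^(¼)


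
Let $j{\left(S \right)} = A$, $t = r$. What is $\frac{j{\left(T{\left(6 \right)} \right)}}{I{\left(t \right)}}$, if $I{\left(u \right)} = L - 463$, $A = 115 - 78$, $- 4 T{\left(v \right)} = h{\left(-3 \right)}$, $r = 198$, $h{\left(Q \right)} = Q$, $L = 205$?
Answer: $- \frac{37}{258} \approx -0.14341$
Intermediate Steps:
$T{\left(v \right)} = \frac{3}{4}$ ($T{\left(v \right)} = \left(- \frac{1}{4}\right) \left(-3\right) = \frac{3}{4}$)
$t = 198$
$A = 37$ ($A = 115 - 78 = 37$)
$I{\left(u \right)} = -258$ ($I{\left(u \right)} = 205 - 463 = -258$)
$j{\left(S \right)} = 37$
$\frac{j{\left(T{\left(6 \right)} \right)}}{I{\left(t \right)}} = \frac{37}{-258} = 37 \left(- \frac{1}{258}\right) = - \frac{37}{258}$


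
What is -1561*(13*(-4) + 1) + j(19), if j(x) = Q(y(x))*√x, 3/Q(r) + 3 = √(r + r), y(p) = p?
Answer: 79611 + 9*√19/29 + 57*√2/29 ≈ 79615.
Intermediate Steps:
Q(r) = 3/(-3 + √2*√r) (Q(r) = 3/(-3 + √(r + r)) = 3/(-3 + √(2*r)) = 3/(-3 + √2*√r))
j(x) = 3*√x/(-3 + √2*√x) (j(x) = (3/(-3 + √2*√x))*√x = 3*√x/(-3 + √2*√x))
-1561*(13*(-4) + 1) + j(19) = -1561*(13*(-4) + 1) + 3*√19/(-3 + √2*√19) = -1561*(-52 + 1) + 3*√19/(-3 + √38) = -1561*(-51) + 3*√19/(-3 + √38) = 79611 + 3*√19/(-3 + √38)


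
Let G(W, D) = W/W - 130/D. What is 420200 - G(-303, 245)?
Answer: 20589777/49 ≈ 4.2020e+5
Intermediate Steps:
G(W, D) = 1 - 130/D
420200 - G(-303, 245) = 420200 - (-130 + 245)/245 = 420200 - 115/245 = 420200 - 1*23/49 = 420200 - 23/49 = 20589777/49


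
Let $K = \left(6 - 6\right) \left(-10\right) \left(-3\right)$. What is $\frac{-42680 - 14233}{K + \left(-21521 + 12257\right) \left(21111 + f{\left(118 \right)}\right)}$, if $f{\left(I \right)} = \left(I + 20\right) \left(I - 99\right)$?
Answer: $\frac{18971}{73287504} \approx 0.00025886$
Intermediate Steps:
$f{\left(I \right)} = \left(-99 + I\right) \left(20 + I\right)$ ($f{\left(I \right)} = \left(20 + I\right) \left(-99 + I\right) = \left(-99 + I\right) \left(20 + I\right)$)
$K = 0$ ($K = 0 \left(-10\right) \left(-3\right) = 0 \left(-3\right) = 0$)
$\frac{-42680 - 14233}{K + \left(-21521 + 12257\right) \left(21111 + f{\left(118 \right)}\right)} = \frac{-42680 - 14233}{0 + \left(-21521 + 12257\right) \left(21111 - \left(11302 - 13924\right)\right)} = - \frac{56913}{0 - 9264 \left(21111 - -2622\right)} = - \frac{56913}{0 - 9264 \left(21111 + 2622\right)} = - \frac{56913}{0 - 219862512} = - \frac{56913}{-219862512} = \left(-56913\right) \left(- \frac{1}{219862512}\right) = \frac{18971}{73287504}$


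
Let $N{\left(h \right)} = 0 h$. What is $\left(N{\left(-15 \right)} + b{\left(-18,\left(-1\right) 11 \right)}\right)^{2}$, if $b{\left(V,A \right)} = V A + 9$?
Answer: $42849$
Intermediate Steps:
$b{\left(V,A \right)} = 9 + A V$ ($b{\left(V,A \right)} = A V + 9 = 9 + A V$)
$N{\left(h \right)} = 0$
$\left(N{\left(-15 \right)} + b{\left(-18,\left(-1\right) 11 \right)}\right)^{2} = \left(0 + \left(9 + \left(-1\right) 11 \left(-18\right)\right)\right)^{2} = \left(0 + \left(9 - -198\right)\right)^{2} = \left(0 + \left(9 + 198\right)\right)^{2} = \left(0 + 207\right)^{2} = 207^{2} = 42849$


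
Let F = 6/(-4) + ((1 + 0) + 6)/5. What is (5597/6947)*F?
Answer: -5597/69470 ≈ -0.080567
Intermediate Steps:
F = -⅒ (F = 6*(-¼) + (1 + 6)*(⅕) = -3/2 + 7*(⅕) = -3/2 + 7/5 = -⅒ ≈ -0.10000)
(5597/6947)*F = (5597/6947)*(-⅒) = -5597/69470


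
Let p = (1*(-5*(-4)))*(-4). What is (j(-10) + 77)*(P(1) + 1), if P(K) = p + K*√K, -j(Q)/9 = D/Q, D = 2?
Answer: -30732/5 ≈ -6146.4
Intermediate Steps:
j(Q) = -18/Q
p = -80 (p = (1*20)*(-4) = 20*(-4) = -80)
P(K) = -80 + K^(3/2) (P(K) = -80 + K*√K = -80 + K^(3/2))
(j(-10) + 77)*(P(1) + 1) = (-18/(-10) + 77)*((-80 + 1^(3/2)) + 1) = (-18*(-⅒) + 77)*((-80 + 1) + 1) = (9/5 + 77)*(-79 + 1) = (394/5)*(-78) = -30732/5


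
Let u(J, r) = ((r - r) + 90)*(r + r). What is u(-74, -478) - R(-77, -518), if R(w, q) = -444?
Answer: -85596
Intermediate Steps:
u(J, r) = 180*r (u(J, r) = (0 + 90)*(2*r) = 90*(2*r) = 180*r)
u(-74, -478) - R(-77, -518) = 180*(-478) - 1*(-444) = -86040 + 444 = -85596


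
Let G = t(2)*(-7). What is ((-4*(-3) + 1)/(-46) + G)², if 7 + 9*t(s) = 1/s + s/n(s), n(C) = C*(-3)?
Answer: 9765625/385641 ≈ 25.323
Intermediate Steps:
n(C) = -3*C
t(s) = -22/27 + 1/(9*s) (t(s) = -7/9 + (1/s + s/((-3*s)))/9 = -7/9 + (1/s + s*(-1/(3*s)))/9 = -7/9 + (1/s - ⅓)/9 = -7/9 + (-⅓ + 1/s)/9 = -7/9 + (-1/27 + 1/(9*s)) = -22/27 + 1/(9*s))
G = 287/54 (G = ((1/27)*(3 - 22*2)/2)*(-7) = ((1/27)*(½)*(3 - 44))*(-7) = ((1/27)*(½)*(-41))*(-7) = -41/54*(-7) = 287/54 ≈ 5.3148)
((-4*(-3) + 1)/(-46) + G)² = ((-4*(-3) + 1)/(-46) + 287/54)² = ((12 + 1)*(-1/46) + 287/54)² = (13*(-1/46) + 287/54)² = (-13/46 + 287/54)² = (3125/621)² = 9765625/385641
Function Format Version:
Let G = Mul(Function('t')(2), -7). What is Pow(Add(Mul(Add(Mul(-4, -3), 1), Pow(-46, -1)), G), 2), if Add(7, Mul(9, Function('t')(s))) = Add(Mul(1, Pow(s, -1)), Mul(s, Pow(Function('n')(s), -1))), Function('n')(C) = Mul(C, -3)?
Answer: Rational(9765625, 385641) ≈ 25.323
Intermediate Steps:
Function('n')(C) = Mul(-3, C)
Function('t')(s) = Add(Rational(-22, 27), Mul(Rational(1, 9), Pow(s, -1))) (Function('t')(s) = Add(Rational(-7, 9), Mul(Rational(1, 9), Add(Mul(1, Pow(s, -1)), Mul(s, Pow(Mul(-3, s), -1))))) = Add(Rational(-7, 9), Mul(Rational(1, 9), Add(Pow(s, -1), Mul(s, Mul(Rational(-1, 3), Pow(s, -1)))))) = Add(Rational(-7, 9), Mul(Rational(1, 9), Add(Pow(s, -1), Rational(-1, 3)))) = Add(Rational(-7, 9), Mul(Rational(1, 9), Add(Rational(-1, 3), Pow(s, -1)))) = Add(Rational(-7, 9), Add(Rational(-1, 27), Mul(Rational(1, 9), Pow(s, -1)))) = Add(Rational(-22, 27), Mul(Rational(1, 9), Pow(s, -1))))
G = Rational(287, 54) (G = Mul(Mul(Rational(1, 27), Pow(2, -1), Add(3, Mul(-22, 2))), -7) = Mul(Mul(Rational(1, 27), Rational(1, 2), Add(3, -44)), -7) = Mul(Mul(Rational(1, 27), Rational(1, 2), -41), -7) = Mul(Rational(-41, 54), -7) = Rational(287, 54) ≈ 5.3148)
Pow(Add(Mul(Add(Mul(-4, -3), 1), Pow(-46, -1)), G), 2) = Pow(Add(Mul(Add(Mul(-4, -3), 1), Pow(-46, -1)), Rational(287, 54)), 2) = Pow(Add(Mul(Add(12, 1), Rational(-1, 46)), Rational(287, 54)), 2) = Pow(Add(Mul(13, Rational(-1, 46)), Rational(287, 54)), 2) = Pow(Add(Rational(-13, 46), Rational(287, 54)), 2) = Pow(Rational(3125, 621), 2) = Rational(9765625, 385641)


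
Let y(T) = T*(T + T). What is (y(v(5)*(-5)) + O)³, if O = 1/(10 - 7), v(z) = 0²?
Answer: 1/27 ≈ 0.037037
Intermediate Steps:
v(z) = 0
y(T) = 2*T² (y(T) = T*(2*T) = 2*T²)
O = ⅓ (O = 1/3 = ⅓ ≈ 0.33333)
(y(v(5)*(-5)) + O)³ = (2*(0*(-5))² + ⅓)³ = (2*0² + ⅓)³ = (2*0 + ⅓)³ = (0 + ⅓)³ = (⅓)³ = 1/27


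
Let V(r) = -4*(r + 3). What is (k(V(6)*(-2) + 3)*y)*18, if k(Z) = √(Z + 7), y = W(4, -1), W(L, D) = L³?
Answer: 1152*√82 ≈ 10432.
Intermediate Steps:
V(r) = -12 - 4*r (V(r) = -4*(3 + r) = -12 - 4*r)
y = 64 (y = 4³ = 64)
k(Z) = √(7 + Z)
(k(V(6)*(-2) + 3)*y)*18 = (√(7 + ((-12 - 4*6)*(-2) + 3))*64)*18 = (√(7 + ((-12 - 24)*(-2) + 3))*64)*18 = (√(7 + (-36*(-2) + 3))*64)*18 = (√(7 + (72 + 3))*64)*18 = (√(7 + 75)*64)*18 = (√82*64)*18 = (64*√82)*18 = 1152*√82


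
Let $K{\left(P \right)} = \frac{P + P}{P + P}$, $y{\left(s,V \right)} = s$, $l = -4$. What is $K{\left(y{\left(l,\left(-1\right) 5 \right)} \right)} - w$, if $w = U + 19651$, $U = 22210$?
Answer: $-41860$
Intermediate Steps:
$w = 41861$ ($w = 22210 + 19651 = 41861$)
$K{\left(P \right)} = 1$ ($K{\left(P \right)} = \frac{2 P}{2 P} = 2 P \frac{1}{2 P} = 1$)
$K{\left(y{\left(l,\left(-1\right) 5 \right)} \right)} - w = 1 - 41861 = -41860$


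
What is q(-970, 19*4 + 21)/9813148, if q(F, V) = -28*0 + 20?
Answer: 5/2453287 ≈ 2.0381e-6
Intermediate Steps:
q(F, V) = 20 (q(F, V) = 0 + 20 = 20)
q(-970, 19*4 + 21)/9813148 = 20/9813148 = 20*(1/9813148) = 5/2453287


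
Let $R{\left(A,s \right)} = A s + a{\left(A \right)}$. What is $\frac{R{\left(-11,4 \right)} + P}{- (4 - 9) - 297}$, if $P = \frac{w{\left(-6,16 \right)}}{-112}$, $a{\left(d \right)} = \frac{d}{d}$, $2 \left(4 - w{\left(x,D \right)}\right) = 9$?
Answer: $\frac{9631}{65408} \approx 0.14724$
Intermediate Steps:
$w{\left(x,D \right)} = - \frac{1}{2}$ ($w{\left(x,D \right)} = 4 - \frac{9}{2} = - \frac{1}{2}$)
$a{\left(d \right)} = 1$
$P = \frac{1}{224}$ ($P = - \frac{1}{2 \left(-112\right)} = \left(- \frac{1}{2}\right) \left(- \frac{1}{112}\right) = \frac{1}{224} \approx 0.0044643$)
$R{\left(A,s \right)} = 1 + A s$ ($R{\left(A,s \right)} = A s + 1 = 1 + A s$)
$\frac{R{\left(-11,4 \right)} + P}{- (4 - 9) - 297} = \frac{\left(1 - 44\right) + \frac{1}{224}}{- (4 - 9) - 297} = \frac{\left(1 - 44\right) + \frac{1}{224}}{\left(-1\right) \left(-5\right) - 297} = \frac{-43 + \frac{1}{224}}{5 - 297} = - \frac{9631}{224 \left(-292\right)} = \left(- \frac{9631}{224}\right) \left(- \frac{1}{292}\right) = \frac{9631}{65408}$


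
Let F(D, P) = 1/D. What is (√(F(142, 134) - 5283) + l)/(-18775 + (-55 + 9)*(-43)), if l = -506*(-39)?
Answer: -598/509 - I*√106526270/2385174 ≈ -1.1749 - 0.0043272*I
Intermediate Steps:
l = 19734
(√(F(142, 134) - 5283) + l)/(-18775 + (-55 + 9)*(-43)) = (√(1/142 - 5283) + 19734)/(-18775 + (-55 + 9)*(-43)) = (√(1/142 - 5283) + 19734)/(-18775 - 46*(-43)) = (√(-750185/142) + 19734)/(-18775 + 1978) = (I*√106526270/142 + 19734)/(-16797) = (19734 + I*√106526270/142)*(-1/16797) = -598/509 - I*√106526270/2385174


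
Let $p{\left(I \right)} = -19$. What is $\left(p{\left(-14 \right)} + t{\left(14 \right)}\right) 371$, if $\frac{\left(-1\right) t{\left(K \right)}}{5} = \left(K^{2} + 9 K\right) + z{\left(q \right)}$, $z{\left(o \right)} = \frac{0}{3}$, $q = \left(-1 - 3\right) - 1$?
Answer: $-604359$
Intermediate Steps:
$q = -5$ ($q = -4 - 1 = -5$)
$z{\left(o \right)} = 0$ ($z{\left(o \right)} = 0 \cdot \frac{1}{3} = 0$)
$t{\left(K \right)} = - 45 K - 5 K^{2}$ ($t{\left(K \right)} = - 5 \left(\left(K^{2} + 9 K\right) + 0\right) = - 5 \left(K^{2} + 9 K\right) = - 45 K - 5 K^{2}$)
$\left(p{\left(-14 \right)} + t{\left(14 \right)}\right) 371 = \left(-19 + 5 \cdot 14 \left(-9 - 14\right)\right) 371 = \left(-19 + 5 \cdot 14 \left(-23\right)\right) 371 = \left(-19 - 1610\right) 371 = \left(-1629\right) 371 = -604359$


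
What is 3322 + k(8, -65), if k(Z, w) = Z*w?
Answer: 2802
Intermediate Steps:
3322 + k(8, -65) = 3322 + 8*(-65) = 3322 - 520 = 2802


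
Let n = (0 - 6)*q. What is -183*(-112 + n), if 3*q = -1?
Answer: 20130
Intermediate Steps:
q = -⅓ (q = (⅓)*(-1) = -⅓ ≈ -0.33333)
n = 2 (n = (0 - 6)*(-⅓) = -6*(-⅓) = 2)
-183*(-112 + n) = -183*(-112 + 2) = -183*(-110) = 20130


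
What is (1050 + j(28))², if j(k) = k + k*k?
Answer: 3467044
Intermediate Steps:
j(k) = k + k²
(1050 + j(28))² = (1050 + 28*(1 + 28))² = (1050 + 28*29)² = (1050 + 812)² = 1862² = 3467044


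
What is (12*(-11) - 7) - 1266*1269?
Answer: -1606693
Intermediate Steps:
(12*(-11) - 7) - 1266*1269 = (-132 - 7) - 1606554 = -139 - 1606554 = -1606693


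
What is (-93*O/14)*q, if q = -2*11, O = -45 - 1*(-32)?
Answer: -13299/7 ≈ -1899.9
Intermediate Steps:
O = -13 (O = -45 + 32 = -13)
q = -22
(-93*O/14)*q = -(-1209)/14*(-22) = -93*(-13/14)*(-22) = (1209/14)*(-22) = -13299/7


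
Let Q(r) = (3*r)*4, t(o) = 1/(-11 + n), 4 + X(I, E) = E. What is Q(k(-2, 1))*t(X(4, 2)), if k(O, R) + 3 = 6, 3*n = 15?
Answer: -6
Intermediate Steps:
n = 5 (n = (⅓)*15 = 5)
X(I, E) = -4 + E
k(O, R) = 3 (k(O, R) = -3 + 6 = 3)
t(o) = -⅙ (t(o) = 1/(-11 + 5) = 1/(-6) = -⅙)
Q(r) = 12*r
Q(k(-2, 1))*t(X(4, 2)) = (12*3)*(-⅙) = 36*(-⅙) = -6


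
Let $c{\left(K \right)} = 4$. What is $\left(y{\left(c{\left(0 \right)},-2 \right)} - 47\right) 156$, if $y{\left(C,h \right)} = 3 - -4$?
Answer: $-6240$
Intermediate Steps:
$y{\left(C,h \right)} = 7$ ($y{\left(C,h \right)} = 3 + 4 = 7$)
$\left(y{\left(c{\left(0 \right)},-2 \right)} - 47\right) 156 = \left(7 - 47\right) 156 = \left(-40\right) 156 = -6240$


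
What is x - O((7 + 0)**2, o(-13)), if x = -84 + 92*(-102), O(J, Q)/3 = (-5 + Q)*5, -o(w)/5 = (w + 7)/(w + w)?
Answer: -121884/13 ≈ -9375.7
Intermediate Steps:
o(w) = -5*(7 + w)/(2*w) (o(w) = -5*(w + 7)/(w + w) = -5*(7 + w)/(2*w))
O(J, Q) = -75 + 15*Q (O(J, Q) = 3*((-5 + Q)*5) = 3*(-25 + 5*Q) = -75 + 15*Q)
x = -9468 (x = -84 - 9384 = -9468)
x - O((7 + 0)**2, o(-13)) = -9468 - (-75 + 15*((5/2)*(-7 - 1*(-13))/(-13))) = -9468 - (-75 + 15*((5/2)*(-1/13)*(-7 + 13))) = -9468 - (-75 + 15*((5/2)*(-1/13)*6)) = -9468 - (-75 + 15*(-15/13)) = -9468 - (-75 - 225/13) = -9468 - 1*(-1200/13) = -9468 + 1200/13 = -121884/13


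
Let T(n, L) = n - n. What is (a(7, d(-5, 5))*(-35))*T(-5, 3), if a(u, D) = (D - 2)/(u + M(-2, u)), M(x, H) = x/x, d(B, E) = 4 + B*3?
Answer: 0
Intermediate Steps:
d(B, E) = 4 + 3*B
M(x, H) = 1
T(n, L) = 0
a(u, D) = (-2 + D)/(1 + u) (a(u, D) = (D - 2)/(u + 1) = (-2 + D)/(1 + u))
(a(7, d(-5, 5))*(-35))*T(-5, 3) = (((-2 + (4 + 3*(-5)))/(1 + 7))*(-35))*0 = (((-2 + (4 - 15))/8)*(-35))*0 = (((-2 - 11)/8)*(-35))*0 = (((1/8)*(-13))*(-35))*0 = -13/8*(-35)*0 = (455/8)*0 = 0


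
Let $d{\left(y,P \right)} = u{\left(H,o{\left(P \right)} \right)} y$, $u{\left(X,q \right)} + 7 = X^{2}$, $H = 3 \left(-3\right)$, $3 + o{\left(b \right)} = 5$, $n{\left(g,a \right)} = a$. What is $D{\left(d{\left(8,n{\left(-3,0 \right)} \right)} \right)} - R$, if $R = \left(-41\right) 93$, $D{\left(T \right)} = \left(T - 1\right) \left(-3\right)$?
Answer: $2040$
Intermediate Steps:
$o{\left(b \right)} = 2$ ($o{\left(b \right)} = -3 + 5 = 2$)
$H = -9$
$u{\left(X,q \right)} = -7 + X^{2}$
$d{\left(y,P \right)} = 74 y$ ($d{\left(y,P \right)} = \left(-7 + \left(-9\right)^{2}\right) y = \left(-7 + 81\right) y = 74 y$)
$D{\left(T \right)} = 3 - 3 T$ ($D{\left(T \right)} = \left(-1 + T\right) \left(-3\right) = 3 - 3 T$)
$R = -3813$
$D{\left(d{\left(8,n{\left(-3,0 \right)} \right)} \right)} - R = \left(3 - 3 \cdot 74 \cdot 8\right) - -3813 = \left(3 - 1776\right) + 3813 = -1773 + 3813 = 2040$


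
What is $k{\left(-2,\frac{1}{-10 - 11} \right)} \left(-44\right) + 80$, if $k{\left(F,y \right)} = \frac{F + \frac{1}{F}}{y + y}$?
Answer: $-1075$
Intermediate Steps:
$k{\left(F,y \right)} = \frac{F + \frac{1}{F}}{2 y}$
$k{\left(-2,\frac{1}{-10 - 11} \right)} \left(-44\right) + 80 = \frac{1 + \left(-2\right)^{2}}{2 \left(-2\right) \frac{1}{-10 - 11}} \left(-44\right) + 80 = \frac{1}{2} \left(- \frac{1}{2}\right) \frac{1}{\frac{1}{-21}} \left(1 + 4\right) \left(-44\right) + 80 = \frac{1}{2} \left(- \frac{1}{2}\right) \frac{1}{- \frac{1}{21}} \cdot 5 \left(-44\right) + 80 = \frac{1}{2} \left(- \frac{1}{2}\right) \left(-21\right) 5 \left(-44\right) + 80 = \frac{105}{4} \left(-44\right) + 80 = -1155 + 80 = -1075$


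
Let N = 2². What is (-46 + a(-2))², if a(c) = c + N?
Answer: 1936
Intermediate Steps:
N = 4
a(c) = 4 + c (a(c) = c + 4 = 4 + c)
(-46 + a(-2))² = (-46 + (4 - 2))² = (-46 + 2)² = (-44)² = 1936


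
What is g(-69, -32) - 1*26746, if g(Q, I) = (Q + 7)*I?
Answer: -24762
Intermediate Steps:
g(Q, I) = I*(7 + Q) (g(Q, I) = (7 + Q)*I = I*(7 + Q))
g(-69, -32) - 1*26746 = -32*(7 - 69) - 1*26746 = -32*(-62) - 26746 = 1984 - 26746 = -24762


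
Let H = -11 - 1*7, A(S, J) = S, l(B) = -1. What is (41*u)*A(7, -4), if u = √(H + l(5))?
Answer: 287*I*√19 ≈ 1251.0*I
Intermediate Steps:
H = -18 (H = -11 - 7 = -18)
u = I*√19 (u = √(-18 - 1) = √(-19) = I*√19 ≈ 4.3589*I)
(41*u)*A(7, -4) = (41*(I*√19))*7 = (41*I*√19)*7 = 287*I*√19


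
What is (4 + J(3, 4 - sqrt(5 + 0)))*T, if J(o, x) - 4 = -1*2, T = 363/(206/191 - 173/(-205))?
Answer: 2584230/2281 ≈ 1132.9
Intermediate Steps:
T = 430705/2281 (T = 363/(206*(1/191) - 173*(-1/205)) = 363/(206/191 + 173/205) = 363/(75273/39155) = 363*(39155/75273) = 430705/2281 ≈ 188.82)
J(o, x) = 2 (J(o, x) = 4 - 1*2 = 4 - 2 = 2)
(4 + J(3, 4 - sqrt(5 + 0)))*T = (4 + 2)*(430705/2281) = 6*(430705/2281) = 2584230/2281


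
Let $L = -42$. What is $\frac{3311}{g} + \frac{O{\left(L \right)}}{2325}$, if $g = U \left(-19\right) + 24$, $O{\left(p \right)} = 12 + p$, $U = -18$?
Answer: $\frac{512473}{56730} \approx 9.0335$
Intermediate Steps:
$g = 366$ ($g = \left(-18\right) \left(-19\right) + 24 = 342 + 24 = 366$)
$\frac{3311}{g} + \frac{O{\left(L \right)}}{2325} = \frac{3311}{366} + \frac{12 - 42}{2325} = 3311 \cdot \frac{1}{366} - \frac{2}{155} = \frac{3311}{366} - \frac{2}{155} = \frac{512473}{56730}$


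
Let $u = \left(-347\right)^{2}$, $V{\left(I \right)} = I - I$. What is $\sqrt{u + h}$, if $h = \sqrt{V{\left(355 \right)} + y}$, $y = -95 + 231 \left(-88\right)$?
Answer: $\sqrt{120409 + i \sqrt{20423}} \approx 347.0 + 0.206 i$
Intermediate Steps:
$V{\left(I \right)} = 0$
$y = -20423$ ($y = -95 - 20328 = -20423$)
$u = 120409$
$h = i \sqrt{20423}$ ($h = \sqrt{0 - 20423} = \sqrt{-20423} = i \sqrt{20423} \approx 142.91 i$)
$\sqrt{u + h} = \sqrt{120409 + i \sqrt{20423}}$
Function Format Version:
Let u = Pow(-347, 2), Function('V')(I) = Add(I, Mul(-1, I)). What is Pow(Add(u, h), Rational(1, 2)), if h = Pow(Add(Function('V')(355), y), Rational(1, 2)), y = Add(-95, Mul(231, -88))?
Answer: Pow(Add(120409, Mul(I, Pow(20423, Rational(1, 2)))), Rational(1, 2)) ≈ Add(347.00, Mul(0.206, I))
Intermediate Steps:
Function('V')(I) = 0
y = -20423 (y = Add(-95, -20328) = -20423)
u = 120409
h = Mul(I, Pow(20423, Rational(1, 2))) (h = Pow(Add(0, -20423), Rational(1, 2)) = Pow(-20423, Rational(1, 2)) = Mul(I, Pow(20423, Rational(1, 2))) ≈ Mul(142.91, I))
Pow(Add(u, h), Rational(1, 2)) = Pow(Add(120409, Mul(I, Pow(20423, Rational(1, 2)))), Rational(1, 2))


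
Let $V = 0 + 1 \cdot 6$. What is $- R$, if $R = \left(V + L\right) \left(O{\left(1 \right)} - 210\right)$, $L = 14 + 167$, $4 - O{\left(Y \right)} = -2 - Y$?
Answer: $37961$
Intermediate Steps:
$O{\left(Y \right)} = 6 + Y$ ($O{\left(Y \right)} = 4 - \left(-2 - Y\right) = 4 + \left(2 + Y\right) = 6 + Y$)
$V = 6$ ($V = 0 + 6 = 6$)
$L = 181$
$R = -37961$ ($R = \left(6 + 181\right) \left(\left(6 + 1\right) - 210\right) = 187 \left(7 - 210\right) = 187 \left(-203\right) = -37961$)
$- R = \left(-1\right) \left(-37961\right) = 37961$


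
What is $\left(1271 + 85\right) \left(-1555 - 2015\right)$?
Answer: $-4840920$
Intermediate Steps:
$\left(1271 + 85\right) \left(-1555 - 2015\right) = 1356 \left(-1555 - 2015\right) = 1356 \left(-3570\right) = -4840920$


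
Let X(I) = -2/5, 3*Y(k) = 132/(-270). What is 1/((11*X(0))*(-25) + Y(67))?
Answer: 135/14828 ≈ 0.0091044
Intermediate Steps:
Y(k) = -22/135 (Y(k) = (132/(-270))/3 = (132*(-1/270))/3 = (⅓)*(-22/45) = -22/135)
X(I) = -⅖ (X(I) = -2*⅕ = -⅖)
1/((11*X(0))*(-25) + Y(67)) = 1/((11*(-⅖))*(-25) - 22/135) = 1/(-22/5*(-25) - 22/135) = 1/(110 - 22/135) = 1/(14828/135) = 135/14828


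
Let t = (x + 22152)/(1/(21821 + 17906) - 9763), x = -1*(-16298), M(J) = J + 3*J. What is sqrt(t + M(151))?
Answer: sqrt(36107214713804022)/7757094 ≈ 24.496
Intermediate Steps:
M(J) = 4*J
x = 16298
t = -30550063/7757094 (t = (16298 + 22152)/(1/(21821 + 17906) - 9763) = 38450/(1/39727 - 9763) = 38450/(-387854700/39727) = 38450*(-39727/387854700) = -30550063/7757094 ≈ -3.9383)
sqrt(t + M(151)) = sqrt(-30550063/7757094 + 4*151) = sqrt(-30550063/7757094 + 604) = sqrt(4654734713/7757094) = sqrt(36107214713804022)/7757094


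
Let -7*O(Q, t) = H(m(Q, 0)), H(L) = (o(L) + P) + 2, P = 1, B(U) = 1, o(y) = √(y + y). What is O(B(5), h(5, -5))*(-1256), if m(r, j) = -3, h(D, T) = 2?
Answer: 3768/7 + 1256*I*√6/7 ≈ 538.29 + 439.51*I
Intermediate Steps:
o(y) = √2*√y (o(y) = √(2*y) = √2*√y)
H(L) = 3 + √2*√L (H(L) = (√2*√L + 1) + 2 = (1 + √2*√L) + 2 = 3 + √2*√L)
O(Q, t) = -3/7 - I*√6/7 (O(Q, t) = -(3 + √2*√(-3))/7 = -(3 + √2*(I*√3))/7 = -(3 + I*√6)/7 = -3/7 - I*√6/7)
O(B(5), h(5, -5))*(-1256) = (-3/7 - I*√6/7)*(-1256) = 3768/7 + 1256*I*√6/7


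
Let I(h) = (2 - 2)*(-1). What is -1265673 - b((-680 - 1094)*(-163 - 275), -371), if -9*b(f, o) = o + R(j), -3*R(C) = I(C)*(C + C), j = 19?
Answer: -11391428/9 ≈ -1.2657e+6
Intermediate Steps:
I(h) = 0 (I(h) = 0*(-1) = 0)
R(C) = 0 (R(C) = -0*(C + C) = -0*2*C = -⅓*0 = 0)
b(f, o) = -o/9 (b(f, o) = -(o + 0)/9 = -o/9)
-1265673 - b((-680 - 1094)*(-163 - 275), -371) = -1265673 - (-1)*(-371)/9 = -1265673 - 1*371/9 = -1265673 - 371/9 = -11391428/9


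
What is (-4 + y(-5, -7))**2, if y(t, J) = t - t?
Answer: 16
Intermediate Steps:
y(t, J) = 0
(-4 + y(-5, -7))**2 = (-4 + 0)**2 = (-4)**2 = 16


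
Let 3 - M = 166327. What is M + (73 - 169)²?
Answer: -157108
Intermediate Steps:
M = -166324 (M = 3 - 1*166327 = 3 - 166327 = -166324)
M + (73 - 169)² = -166324 + (73 - 169)² = -166324 + (-96)² = -166324 + 9216 = -157108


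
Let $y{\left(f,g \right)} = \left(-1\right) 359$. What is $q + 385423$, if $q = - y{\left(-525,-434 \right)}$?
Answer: $385782$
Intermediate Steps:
$y{\left(f,g \right)} = -359$
$q = 359$ ($q = \left(-1\right) \left(-359\right) = 359$)
$q + 385423 = 359 + 385423 = 385782$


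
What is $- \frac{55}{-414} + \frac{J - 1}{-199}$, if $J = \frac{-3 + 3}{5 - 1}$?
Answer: $\frac{11359}{82386} \approx 0.13788$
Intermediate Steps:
$J = 0$ ($J = \frac{0}{4} = 0 \cdot \frac{1}{4} = 0$)
$- \frac{55}{-414} + \frac{J - 1}{-199} = - \frac{55}{-414} + \frac{0 - 1}{-199} = \left(-55\right) \left(- \frac{1}{414}\right) + \left(0 - 1\right) \left(- \frac{1}{199}\right) = \frac{55}{414} - - \frac{1}{199} = \frac{55}{414} + \frac{1}{199} = \frac{11359}{82386}$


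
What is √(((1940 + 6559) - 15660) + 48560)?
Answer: √41399 ≈ 203.47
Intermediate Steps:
√(((1940 + 6559) - 15660) + 48560) = √((8499 - 15660) + 48560) = √(-7161 + 48560) = √41399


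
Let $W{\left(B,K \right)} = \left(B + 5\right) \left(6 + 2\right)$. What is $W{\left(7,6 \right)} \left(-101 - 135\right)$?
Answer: $-22656$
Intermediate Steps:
$W{\left(B,K \right)} = 40 + 8 B$ ($W{\left(B,K \right)} = \left(5 + B\right) 8 = 40 + 8 B$)
$W{\left(7,6 \right)} \left(-101 - 135\right) = \left(40 + 8 \cdot 7\right) \left(-101 - 135\right) = \left(40 + 56\right) \left(-236\right) = 96 \left(-236\right) = -22656$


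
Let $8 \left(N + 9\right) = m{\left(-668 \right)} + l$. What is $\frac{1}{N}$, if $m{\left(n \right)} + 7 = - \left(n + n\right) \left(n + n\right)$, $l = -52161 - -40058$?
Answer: $- \frac{4}{898539} \approx -4.4517 \cdot 10^{-6}$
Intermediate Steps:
$l = -12103$ ($l = -52161 + 40058 = -12103$)
$m{\left(n \right)} = -7 - 4 n^{2}$ ($m{\left(n \right)} = -7 - \left(n + n\right) \left(n + n\right) = -7 - 2 n 2 n = -7 - 4 n^{2}$)
$N = - \frac{898539}{4}$ ($N = -9 + \frac{\left(-7 - 4 \left(-668\right)^{2}\right) - 12103}{8} = -9 + \frac{\left(-7 - 1784896\right) - 12103}{8} = -9 + \frac{-1784903 - 12103}{8} = -9 + \frac{1}{8} \left(-1797006\right) = -9 - \frac{898503}{4} = - \frac{898539}{4} \approx -2.2463 \cdot 10^{5}$)
$\frac{1}{N} = \frac{1}{- \frac{898539}{4}} = - \frac{4}{898539}$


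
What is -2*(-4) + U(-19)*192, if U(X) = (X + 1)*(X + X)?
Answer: 131336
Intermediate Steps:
U(X) = 2*X*(1 + X) (U(X) = (1 + X)*(2*X) = 2*X*(1 + X))
-2*(-4) + U(-19)*192 = -2*(-4) + (2*(-19)*(1 - 19))*192 = 8 + (2*(-19)*(-18))*192 = 8 + 684*192 = 8 + 131328 = 131336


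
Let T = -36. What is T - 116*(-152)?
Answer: 17596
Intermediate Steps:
T - 116*(-152) = -36 - 116*(-152) = -36 + 17632 = 17596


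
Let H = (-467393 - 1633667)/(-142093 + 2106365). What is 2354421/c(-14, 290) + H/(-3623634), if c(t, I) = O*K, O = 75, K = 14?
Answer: 99751811897960581/44486267527800 ≈ 2242.3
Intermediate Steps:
c(t, I) = 1050 (c(t, I) = 75*14 = 1050)
H = -525265/491068 (H = -2101060/1964272 = -2101060*1/1964272 = -525265/491068 ≈ -1.0696)
2354421/c(-14, 290) + H/(-3623634) = 2354421/1050 - 525265/491068/(-3623634) = 2354421*(1/1050) - 525265/491068*(-1/3623634) = 784807/350 + 525265/1779450701112 = 99751811897960581/44486267527800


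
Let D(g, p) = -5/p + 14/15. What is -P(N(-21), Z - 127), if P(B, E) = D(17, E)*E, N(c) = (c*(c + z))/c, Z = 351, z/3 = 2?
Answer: -3061/15 ≈ -204.07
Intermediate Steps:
z = 6 (z = 3*2 = 6)
D(g, p) = 14/15 - 5/p (D(g, p) = -5/p + 14*(1/15) = -5/p + 14/15 = 14/15 - 5/p)
N(c) = 6 + c (N(c) = (c*(c + 6))/c = (c*(6 + c))/c = 6 + c)
P(B, E) = E*(14/15 - 5/E) (P(B, E) = (14/15 - 5/E)*E = E*(14/15 - 5/E))
-P(N(-21), Z - 127) = -(-5 + 14*(351 - 127)/15) = -(-5 + (14/15)*224) = -(-5 + 3136/15) = -1*3061/15 = -3061/15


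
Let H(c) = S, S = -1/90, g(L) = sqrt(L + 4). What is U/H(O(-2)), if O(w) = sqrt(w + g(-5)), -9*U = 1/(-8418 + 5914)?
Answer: -5/1252 ≈ -0.0039936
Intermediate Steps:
U = 1/22536 (U = -1/(9*(-8418 + 5914)) = -1/9/(-2504) = -1/9*(-1/2504) = 1/22536 ≈ 4.4373e-5)
g(L) = sqrt(4 + L)
O(w) = sqrt(I + w) (O(w) = sqrt(w + sqrt(4 - 5)) = sqrt(w + sqrt(-1)) = sqrt(w + I) = sqrt(I + w))
S = -1/90 (S = -1*1/90 = -1/90 ≈ -0.011111)
H(c) = -1/90
U/H(O(-2)) = 1/(22536*(-1/90)) = (1/22536)*(-90) = -5/1252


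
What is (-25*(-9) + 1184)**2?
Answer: 1985281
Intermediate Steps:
(-25*(-9) + 1184)**2 = (225 + 1184)**2 = 1409**2 = 1985281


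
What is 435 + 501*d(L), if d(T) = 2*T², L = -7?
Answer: 49533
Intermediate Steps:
435 + 501*d(L) = 435 + 501*(2*(-7)²) = 435 + 501*(2*49) = 435 + 501*98 = 435 + 49098 = 49533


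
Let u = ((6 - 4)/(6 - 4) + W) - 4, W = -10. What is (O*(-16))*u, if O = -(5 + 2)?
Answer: -1456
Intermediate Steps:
u = -13 (u = ((6 - 4)/(6 - 4) - 10) - 4 = (2/2 - 10) - 4 = (2*(½) - 10) - 4 = (1 - 10) - 4 = -9 - 4 = -13)
O = -7 (O = -1*7 = -7)
(O*(-16))*u = -7*(-16)*(-13) = 112*(-13) = -1456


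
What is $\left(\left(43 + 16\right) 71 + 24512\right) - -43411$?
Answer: $72112$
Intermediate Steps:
$\left(\left(43 + 16\right) 71 + 24512\right) - -43411 = \left(59 \cdot 71 + 24512\right) + 43411 = \left(4189 + 24512\right) + 43411 = 28701 + 43411 = 72112$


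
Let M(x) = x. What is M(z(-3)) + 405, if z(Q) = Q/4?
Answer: 1617/4 ≈ 404.25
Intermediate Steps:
z(Q) = Q/4 (z(Q) = Q*(1/4) = Q/4)
M(z(-3)) + 405 = (1/4)*(-3) + 405 = -3/4 + 405 = 1617/4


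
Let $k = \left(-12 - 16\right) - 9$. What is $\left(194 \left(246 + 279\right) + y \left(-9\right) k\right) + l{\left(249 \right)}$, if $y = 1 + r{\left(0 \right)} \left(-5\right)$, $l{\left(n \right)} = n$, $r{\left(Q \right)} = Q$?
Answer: $102432$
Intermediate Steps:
$y = 1$ ($y = 1 + 0 \left(-5\right) = 1 + 0 = 1$)
$k = -37$ ($k = -28 - 9 = -37$)
$\left(194 \left(246 + 279\right) + y \left(-9\right) k\right) + l{\left(249 \right)} = \left(194 \left(246 + 279\right) + 1 \left(-9\right) \left(-37\right)\right) + 249 = \left(194 \cdot 525 - -333\right) + 249 = \left(101850 + 333\right) + 249 = 102183 + 249 = 102432$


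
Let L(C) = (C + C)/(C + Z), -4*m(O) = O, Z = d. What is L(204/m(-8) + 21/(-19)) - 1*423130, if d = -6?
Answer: -254299852/601 ≈ -4.2313e+5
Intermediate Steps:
Z = -6
m(O) = -O/4
L(C) = 2*C/(-6 + C) (L(C) = (C + C)/(C - 6) = (2*C)/(-6 + C) = 2*C/(-6 + C))
L(204/m(-8) + 21/(-19)) - 1*423130 = 2*(204/((-1/4*(-8))) + 21/(-19))/(-6 + (204/((-1/4*(-8))) + 21/(-19))) - 1*423130 = 2*(204/2 + 21*(-1/19))/(-6 + (204/2 + 21*(-1/19))) - 423130 = 2*(204*(1/2) - 21/19)/(-6 + (204*(1/2) - 21/19)) - 423130 = 2*(102 - 21/19)/(-6 + (102 - 21/19)) - 423130 = 2*(1917/19)/(-6 + 1917/19) - 423130 = 2*(1917/19)/(1803/19) - 423130 = 2*(1917/19)*(19/1803) - 423130 = 1278/601 - 423130 = -254299852/601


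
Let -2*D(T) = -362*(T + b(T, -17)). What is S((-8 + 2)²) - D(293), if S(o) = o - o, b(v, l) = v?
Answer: -106066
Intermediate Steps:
D(T) = 362*T (D(T) = -(-181)*(T + T) = -(-181)*2*T = -(-362)*T = 362*T)
S(o) = 0
S((-8 + 2)²) - D(293) = 0 - 362*293 = 0 - 1*106066 = 0 - 106066 = -106066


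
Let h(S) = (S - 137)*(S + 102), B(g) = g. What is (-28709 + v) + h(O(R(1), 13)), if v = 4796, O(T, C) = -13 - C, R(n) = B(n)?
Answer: -36301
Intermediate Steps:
R(n) = n
h(S) = (-137 + S)*(102 + S)
(-28709 + v) + h(O(R(1), 13)) = (-28709 + 4796) + (-13974 + (-13 - 1*13)² - 35*(-13 - 1*13)) = -23913 + (-13974 + (-13 - 13)² - 35*(-13 - 13)) = -23913 + (-13974 + (-26)² - 35*(-26)) = -23913 + (-13974 + 676 + 910) = -23913 - 12388 = -36301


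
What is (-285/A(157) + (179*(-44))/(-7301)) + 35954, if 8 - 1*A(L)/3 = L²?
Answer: 6468461060825/179903941 ≈ 35955.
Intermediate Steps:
A(L) = 24 - 3*L²
(-285/A(157) + (179*(-44))/(-7301)) + 35954 = (-285/(24 - 3*157²) + (179*(-44))/(-7301)) + 35954 = (-285/(24 - 3*24649) - 7876*(-1/7301)) + 35954 = (-285/(24 - 73947) + 7876/7301) + 35954 = (-285/(-73923) + 7876/7301) + 35954 = (-285*(-1/73923) + 7876/7301) + 35954 = (95/24641 + 7876/7301) + 35954 = 194766111/179903941 + 35954 = 6468461060825/179903941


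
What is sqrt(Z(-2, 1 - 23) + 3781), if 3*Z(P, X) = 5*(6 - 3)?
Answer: sqrt(3786) ≈ 61.530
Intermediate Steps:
Z(P, X) = 5 (Z(P, X) = (5*(6 - 3))/3 = (5*3)/3 = (1/3)*15 = 5)
sqrt(Z(-2, 1 - 23) + 3781) = sqrt(5 + 3781) = sqrt(3786)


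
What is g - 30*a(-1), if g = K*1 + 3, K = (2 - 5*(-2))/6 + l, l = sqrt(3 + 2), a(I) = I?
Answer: 35 + sqrt(5) ≈ 37.236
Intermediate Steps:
l = sqrt(5) ≈ 2.2361
K = 2 + sqrt(5) (K = (2 - 5*(-2))/6 + sqrt(5) = (2 + 10)*(1/6) + sqrt(5) = 12*(1/6) + sqrt(5) = 2 + sqrt(5) ≈ 4.2361)
g = 5 + sqrt(5) (g = (2 + sqrt(5))*1 + 3 = (2 + sqrt(5)) + 3 = 5 + sqrt(5) ≈ 7.2361)
g - 30*a(-1) = (5 + sqrt(5)) - 30*(-1) = (5 + sqrt(5)) + 30 = 35 + sqrt(5)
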